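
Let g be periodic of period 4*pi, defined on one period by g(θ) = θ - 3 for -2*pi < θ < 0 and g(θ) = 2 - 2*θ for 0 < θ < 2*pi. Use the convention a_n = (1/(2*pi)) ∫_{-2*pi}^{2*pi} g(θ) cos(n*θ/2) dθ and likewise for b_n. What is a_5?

a_5 = (1/(2*pi)) ∫_{-2*pi}^{2*pi} g(θ) cos(5*θ/2) dθ.
Split the integral at the breakpoints.
Integrating by parts (boundary term plus one more integral), an antiderivative of (θ - 3) cos(5*θ/2) is 2*θ*sin(5*θ/2)/5 - 6*sin(5*θ/2)/5 + 4*cos(5*θ/2)/25; evaluating from -2*pi to 0: ∫_{-2*pi}^{0} (θ - 3) cos(5*θ/2) dθ = (4/25) - (-4/25) = 8/25.
Integrating by parts (boundary term plus one more integral), an antiderivative of (2 - 2*θ) cos(5*θ/2) is -4*θ*sin(5*θ/2)/5 + 4*sin(5*θ/2)/5 - 8*cos(5*θ/2)/25; evaluating from 0 to 2*pi: ∫_{0}^{2*pi} (2 - 2*θ) cos(5*θ/2) dθ = (8/25) - (-8/25) = 16/25.
Summing the pieces and multiplying by (1/(2*pi)) gives a_5 = 12/(25*pi).

12/(25*pi)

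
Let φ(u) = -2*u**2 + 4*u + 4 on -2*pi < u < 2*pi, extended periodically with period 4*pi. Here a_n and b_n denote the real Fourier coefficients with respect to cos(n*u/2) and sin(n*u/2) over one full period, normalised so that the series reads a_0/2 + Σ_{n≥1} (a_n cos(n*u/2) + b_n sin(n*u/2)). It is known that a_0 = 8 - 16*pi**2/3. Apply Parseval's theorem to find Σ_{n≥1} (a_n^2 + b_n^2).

128*pi**2*(15 + 4*pi**2)/45

Parseval: a_0^2/2 + Σ_{n≥1} (a_n^2+b_n^2) = (1/(2*pi)) ∫_{-2*pi}^{2*pi} φ(u)^2 du = 32 + 128*pi**4/5.
Subtract a_0^2/2 = 32*(3 - 2*pi**2)**2/9: Σ (a_n^2+b_n^2) = 128*pi**2*(15 + 4*pi**2)/45.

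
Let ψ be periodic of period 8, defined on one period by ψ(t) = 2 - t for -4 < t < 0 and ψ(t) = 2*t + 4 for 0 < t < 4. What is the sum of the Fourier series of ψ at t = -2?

4

ψ is continuous at t = -2 with value 4, so the series converges to 4 there.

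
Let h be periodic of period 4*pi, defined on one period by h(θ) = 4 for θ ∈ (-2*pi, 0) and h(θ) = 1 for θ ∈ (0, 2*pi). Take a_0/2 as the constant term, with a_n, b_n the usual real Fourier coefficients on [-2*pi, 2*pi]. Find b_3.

-2/pi

b_3 = (1/(2*pi)) ∫_{-2*pi}^{2*pi} h(θ) sin(3*θ/2) dθ.
Split the integral at the breakpoints.
Directly, an antiderivative of (4) sin(3*θ/2) is -8*cos(3*θ/2)/3; evaluating from -2*pi to 0: ∫_{-2*pi}^{0} (4) sin(3*θ/2) dθ = (-8/3) - (8/3) = -16/3.
Directly, an antiderivative of (1) sin(3*θ/2) is -2*cos(3*θ/2)/3; evaluating from 0 to 2*pi: ∫_{0}^{2*pi} (1) sin(3*θ/2) dθ = (2/3) - (-2/3) = 4/3.
Summing the pieces and multiplying by (1/(2*pi)) gives b_3 = -2/pi.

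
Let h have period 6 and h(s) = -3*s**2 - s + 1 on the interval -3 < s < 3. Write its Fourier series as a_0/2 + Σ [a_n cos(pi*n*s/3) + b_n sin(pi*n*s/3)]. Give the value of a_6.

a_6 = 1/3 ∫_{-3}^{3} h(s) cos(2*pi*s) ds.
Integrating by parts twice (tabular method), an antiderivative of (-3*s**2 - s + 1) cos(2*pi*s) is -3*s**2*sin(2*pi*s)/(2*pi) - s*sin(2*pi*s)/(2*pi) - 3*s*cos(2*pi*s)/(2*pi**2) + 3*sin(2*pi*s)/(4*pi**3) + sin(2*pi*s)/(2*pi) - cos(2*pi*s)/(4*pi**2); evaluating from -3 to 3: ∫_{-3}^{3} (-3*s**2 - s + 1) cos(2*pi*s) ds = (-19/(4*pi**2)) - (17/(4*pi**2)) = -9/pi**2.
Hence a_6 = (1/3)·(-9/pi**2) = -3/pi**2.

-3/pi**2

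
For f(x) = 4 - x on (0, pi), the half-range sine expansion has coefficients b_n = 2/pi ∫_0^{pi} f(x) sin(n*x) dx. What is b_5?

2*(8 - pi)/(5*pi)

b_5 = 2/pi ∫_0^{pi} (4 - x) sin(5*x) dx.
Integrating by parts (boundary term plus one more integral), an antiderivative of (4 - x) sin(5*x) is x*cos(5*x)/5 - sin(5*x)/25 - 4*cos(5*x)/5; evaluating from 0 to pi: ∫_{0}^{pi} (4 - x) sin(5*x) dx = (4/5 - pi/5) - (-4/5) = 8/5 - pi/5.
Hence b_5 = (2/pi)·(8/5 - pi/5) = 2*(8 - pi)/(5*pi).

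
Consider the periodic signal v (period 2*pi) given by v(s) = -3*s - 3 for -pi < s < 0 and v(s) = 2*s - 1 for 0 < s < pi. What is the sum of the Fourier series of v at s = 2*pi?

-2

s = 2*pi differs from s = 0 by 1 full period(s), and the series is 2*pi-periodic.
At s = 0 the one-sided limits are v(0^-) = -3 and v(0^+) = -1.
By Dirichlet's theorem the series converges to their average, [(-3) + (-1)]/2 = -2.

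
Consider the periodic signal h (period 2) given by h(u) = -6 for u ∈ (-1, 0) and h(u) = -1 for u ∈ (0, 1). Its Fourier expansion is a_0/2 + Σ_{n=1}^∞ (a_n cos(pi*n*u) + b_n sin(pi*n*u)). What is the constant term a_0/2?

-7/2

a_0 = ∫_{-1}^{1} h(u) du = -7.
So the constant term a_0/2 = -7/2.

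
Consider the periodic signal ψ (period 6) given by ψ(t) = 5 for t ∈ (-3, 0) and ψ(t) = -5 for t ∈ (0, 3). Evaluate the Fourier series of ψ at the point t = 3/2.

ψ is continuous at t = 3/2 with value -5, so the series converges to -5 there.

-5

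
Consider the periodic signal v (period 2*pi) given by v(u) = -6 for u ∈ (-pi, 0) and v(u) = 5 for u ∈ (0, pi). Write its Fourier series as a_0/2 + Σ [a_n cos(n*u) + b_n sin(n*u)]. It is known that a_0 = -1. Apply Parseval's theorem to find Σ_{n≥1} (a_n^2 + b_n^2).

121/2

Parseval: a_0^2/2 + Σ_{n≥1} (a_n^2+b_n^2) = 1/pi ∫_{-pi}^{pi} v(u)^2 du = 61.
Subtract a_0^2/2 = 1/2: Σ (a_n^2+b_n^2) = 121/2.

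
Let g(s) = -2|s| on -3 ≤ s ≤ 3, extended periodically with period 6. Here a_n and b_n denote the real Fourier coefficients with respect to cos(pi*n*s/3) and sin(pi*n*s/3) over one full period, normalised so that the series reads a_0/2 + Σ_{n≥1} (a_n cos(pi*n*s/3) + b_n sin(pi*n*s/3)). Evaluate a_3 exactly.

8/(3*pi**2)

a_3 = 1/3 ∫_{-3}^{3} g(s) cos(pi*s) ds.
g is even and cos(pi*s) is even, so the integrand is even and a_3 = 2/3 ∫_0^{3} g(s) cos(pi*s) ds.
Integrating by parts (boundary term plus one more integral), an antiderivative of (-2*s) cos(pi*s) is -2*s*sin(pi*s)/pi - 2*cos(pi*s)/pi**2; evaluating from 0 to 3: ∫_{0}^{3} (-2*s) cos(pi*s) ds = (2/pi**2) - (-2/pi**2) = 4/pi**2.
Hence a_3 = (2/3)·(4/pi**2) = 8/(3*pi**2).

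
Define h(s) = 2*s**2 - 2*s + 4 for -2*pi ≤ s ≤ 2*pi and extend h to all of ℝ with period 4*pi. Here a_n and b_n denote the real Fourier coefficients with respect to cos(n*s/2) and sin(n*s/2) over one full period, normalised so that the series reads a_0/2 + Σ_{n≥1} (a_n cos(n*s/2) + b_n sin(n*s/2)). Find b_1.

-8

b_1 = (1/(2*pi)) ∫_{-2*pi}^{2*pi} h(s) sin(s/2) ds.
Integrating by parts twice (tabular method), an antiderivative of (2*s**2 - 2*s + 4) sin(s/2) is -4*s**2*cos(s/2) + 16*s*sin(s/2) + 4*s*cos(s/2) - 8*sin(s/2) + 24*cos(s/2); evaluating from -2*pi to 2*pi: ∫_{-2*pi}^{2*pi} (2*s**2 - 2*s + 4) sin(s/2) ds = (-8*pi - 24 + 16*pi**2) - (-24 + 8*pi + 16*pi**2) = -16*pi.
Hence b_1 = (1/(2*pi))·(-16*pi) = -8.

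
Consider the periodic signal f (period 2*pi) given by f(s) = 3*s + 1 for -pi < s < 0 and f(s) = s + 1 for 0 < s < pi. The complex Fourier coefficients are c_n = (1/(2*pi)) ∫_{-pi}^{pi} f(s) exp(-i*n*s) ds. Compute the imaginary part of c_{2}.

Since f is real-valued, Im(c_{2}) = -(1/(2*pi)) ∫_{-pi}^{pi} f(s) sin(2*s) ds = -b_{2}/2.
Split the integral at the breakpoints.
Integrating by parts (boundary term plus one more integral), an antiderivative of (3*s + 1) sin(2*s) is -3*s*cos(2*s)/2 + 3*sin(2*s)/4 - cos(2*s)/2; evaluating from -pi to 0: ∫_{-pi}^{0} (3*s + 1) sin(2*s) ds = (-1/2) - (-1/2 + 3*pi/2) = -3*pi/2.
Integrating by parts (boundary term plus one more integral), an antiderivative of (s + 1) sin(2*s) is -s*cos(2*s)/2 + sin(2*s)/4 - cos(2*s)/2; evaluating from 0 to pi: ∫_{0}^{pi} (s + 1) sin(2*s) ds = (-pi/2 - 1/2) - (-1/2) = -pi/2.
So ∫_{-pi}^{pi} f(s) sin(2*s) ds = -2*pi.
Hence Im(c_{2}) = (-1/(2*pi))·(-2*pi) = 1.

1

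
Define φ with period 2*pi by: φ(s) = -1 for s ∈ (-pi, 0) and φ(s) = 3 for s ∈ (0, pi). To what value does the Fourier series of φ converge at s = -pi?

1

s = -pi differs from s = pi by -1 full period(s), and the series is 2*pi-periodic.
At s = pi the one-sided limits are φ(pi^-) = 3 and φ(pi^+) = -1.
By Dirichlet's theorem the series converges to their average, [(3) + (-1)]/2 = 1.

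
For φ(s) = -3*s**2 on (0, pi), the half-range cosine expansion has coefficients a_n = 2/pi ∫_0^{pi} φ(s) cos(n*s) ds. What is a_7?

12/49

a_7 = 2/pi ∫_0^{pi} (-3*s**2) cos(7*s) ds.
Integrating by parts twice (tabular method), an antiderivative of (-3*s**2) cos(7*s) is -3*s**2*sin(7*s)/7 - 6*s*cos(7*s)/49 + 6*sin(7*s)/343; evaluating from 0 to pi: ∫_{0}^{pi} (-3*s**2) cos(7*s) ds = (6*pi/49) - (0) = 6*pi/49.
Hence a_7 = (2/pi)·(6*pi/49) = 12/49.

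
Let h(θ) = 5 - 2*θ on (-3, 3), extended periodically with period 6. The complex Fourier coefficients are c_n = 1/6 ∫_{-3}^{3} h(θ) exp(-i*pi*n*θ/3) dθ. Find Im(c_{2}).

Since h is real-valued, Im(c_{2}) = -1/6 ∫_{-3}^{3} h(θ) sin(2*pi*θ/3) dθ = -b_{2}/2.
Integrating by parts (boundary term plus one more integral), an antiderivative of (5 - 2*θ) sin(2*pi*θ/3) is 3*θ*cos(2*pi*θ/3)/pi - 9*sin(2*pi*θ/3)/(2*pi**2) - 15*cos(2*pi*θ/3)/(2*pi); evaluating from -3 to 3: ∫_{-3}^{3} (5 - 2*θ) sin(2*pi*θ/3) dθ = (3/(2*pi)) - (-33/(2*pi)) = 18/pi.
Hence Im(c_{2}) = (-1/6)·(18/pi) = -3/pi.

-3/pi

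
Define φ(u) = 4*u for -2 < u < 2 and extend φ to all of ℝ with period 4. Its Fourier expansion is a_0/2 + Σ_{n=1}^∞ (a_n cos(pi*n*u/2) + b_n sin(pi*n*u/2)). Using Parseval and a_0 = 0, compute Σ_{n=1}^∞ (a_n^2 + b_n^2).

128/3

Parseval: a_0^2/2 + Σ_{n≥1} (a_n^2+b_n^2) = 1/2 ∫_{-2}^{2} φ(u)^2 du = 128/3.
Subtract a_0^2/2 = 0: Σ (a_n^2+b_n^2) = 128/3.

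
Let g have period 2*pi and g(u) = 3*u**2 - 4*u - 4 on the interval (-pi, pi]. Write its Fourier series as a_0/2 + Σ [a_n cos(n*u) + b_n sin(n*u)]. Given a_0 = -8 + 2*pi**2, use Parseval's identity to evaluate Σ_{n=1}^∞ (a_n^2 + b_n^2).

Parseval: a_0^2/2 + Σ_{n≥1} (a_n^2+b_n^2) = 1/pi ∫_{-pi}^{pi} g(u)^2 du = -16*pi**2/3 + 32 + 18*pi**4/5.
Subtract a_0^2/2 = 2*(4 - pi**2)**2: Σ (a_n^2+b_n^2) = 8*pi**2*(20 + 3*pi**2)/15.

8*pi**2*(20 + 3*pi**2)/15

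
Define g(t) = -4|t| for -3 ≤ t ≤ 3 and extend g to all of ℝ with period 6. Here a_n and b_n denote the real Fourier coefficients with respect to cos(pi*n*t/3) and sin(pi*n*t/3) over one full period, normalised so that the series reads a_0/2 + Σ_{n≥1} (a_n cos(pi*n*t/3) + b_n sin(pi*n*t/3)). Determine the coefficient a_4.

0

a_4 = 1/3 ∫_{-3}^{3} g(t) cos(4*pi*t/3) dt.
g is even and cos(4*pi*t/3) is even, so the integrand is even and a_4 = 2/3 ∫_0^{3} g(t) cos(4*pi*t/3) dt.
Integrating by parts (boundary term plus one more integral), an antiderivative of (-4*t) cos(4*pi*t/3) is -3*t*sin(4*pi*t/3)/pi - 9*cos(4*pi*t/3)/(4*pi**2); evaluating from 0 to 3: ∫_{0}^{3} (-4*t) cos(4*pi*t/3) dt = (-9/(4*pi**2)) - (-9/(4*pi**2)) = 0.
Hence a_4 = (2/3)·(0) = 0.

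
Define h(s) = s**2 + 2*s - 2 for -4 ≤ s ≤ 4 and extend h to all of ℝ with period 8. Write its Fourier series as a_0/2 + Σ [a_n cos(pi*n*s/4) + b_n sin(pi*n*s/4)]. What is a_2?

16/pi**2

a_2 = 1/4 ∫_{-4}^{4} h(s) cos(pi*s/2) ds.
Integrating by parts twice (tabular method), an antiderivative of (s**2 + 2*s - 2) cos(pi*s/2) is 2*s**2*sin(pi*s/2)/pi + 4*s*sin(pi*s/2)/pi + 8*s*cos(pi*s/2)/pi**2 - 4*sin(pi*s/2)/pi - 16*sin(pi*s/2)/pi**3 + 8*cos(pi*s/2)/pi**2; evaluating from -4 to 4: ∫_{-4}^{4} (s**2 + 2*s - 2) cos(pi*s/2) ds = (40/pi**2) - (-24/pi**2) = 64/pi**2.
Hence a_2 = (1/4)·(64/pi**2) = 16/pi**2.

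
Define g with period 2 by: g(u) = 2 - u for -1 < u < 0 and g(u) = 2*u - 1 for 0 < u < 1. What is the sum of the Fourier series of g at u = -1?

2

At u = -1 the one-sided limits are g(-1^-) = 1 and g(-1^+) = 3.
By Dirichlet's theorem the series converges to their average, [(1) + (3)]/2 = 2.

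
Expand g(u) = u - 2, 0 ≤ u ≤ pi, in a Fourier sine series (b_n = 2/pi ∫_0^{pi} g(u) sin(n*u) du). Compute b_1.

2 - 8/pi

b_1 = 2/pi ∫_0^{pi} (u - 2) sin(u) du.
Integrating by parts (boundary term plus one more integral), an antiderivative of (u - 2) sin(u) is -u*cos(u) + sin(u) + 2*cos(u); evaluating from 0 to pi: ∫_{0}^{pi} (u - 2) sin(u) du = (-2 + pi) - (2) = -4 + pi.
Hence b_1 = (2/pi)·(-4 + pi) = 2 - 8/pi.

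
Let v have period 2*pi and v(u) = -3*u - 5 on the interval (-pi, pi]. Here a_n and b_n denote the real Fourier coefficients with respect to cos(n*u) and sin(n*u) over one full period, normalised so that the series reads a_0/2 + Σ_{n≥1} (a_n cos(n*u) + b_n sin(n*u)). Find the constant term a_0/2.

a_0 = 1/pi ∫_{-pi}^{pi} v(u) du = 1/pi · (-10*pi) = -10.
So the constant term a_0/2 = -5.

-5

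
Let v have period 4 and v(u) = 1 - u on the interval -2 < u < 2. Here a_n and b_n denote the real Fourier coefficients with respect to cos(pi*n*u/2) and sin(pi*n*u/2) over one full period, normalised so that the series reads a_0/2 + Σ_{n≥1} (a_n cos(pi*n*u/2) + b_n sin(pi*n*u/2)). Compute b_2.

2/pi

b_2 = 1/2 ∫_{-2}^{2} v(u) sin(pi*u) du.
Integrating by parts (boundary term plus one more integral), an antiderivative of (1 - u) sin(pi*u) is u*cos(pi*u)/pi - sin(pi*u)/pi**2 - cos(pi*u)/pi; evaluating from -2 to 2: ∫_{-2}^{2} (1 - u) sin(pi*u) du = (1/pi) - (-3/pi) = 4/pi.
Hence b_2 = (1/2)·(4/pi) = 2/pi.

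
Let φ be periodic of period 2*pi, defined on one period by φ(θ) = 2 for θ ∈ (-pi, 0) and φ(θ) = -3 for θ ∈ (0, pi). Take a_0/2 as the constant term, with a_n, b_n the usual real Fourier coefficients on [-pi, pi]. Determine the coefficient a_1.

a_1 = 1/pi ∫_{-pi}^{pi} φ(θ) cos(θ) dθ.
Split the integral at the breakpoints.
Directly, an antiderivative of (2) cos(θ) is 2*sin(θ); evaluating from -pi to 0: ∫_{-pi}^{0} (2) cos(θ) dθ = (0) - (0) = 0.
Directly, an antiderivative of (-3) cos(θ) is -3*sin(θ); evaluating from 0 to pi: ∫_{0}^{pi} (-3) cos(θ) dθ = (0) - (0) = 0.
Summing the pieces and multiplying by (1/pi) gives a_1 = 0.

0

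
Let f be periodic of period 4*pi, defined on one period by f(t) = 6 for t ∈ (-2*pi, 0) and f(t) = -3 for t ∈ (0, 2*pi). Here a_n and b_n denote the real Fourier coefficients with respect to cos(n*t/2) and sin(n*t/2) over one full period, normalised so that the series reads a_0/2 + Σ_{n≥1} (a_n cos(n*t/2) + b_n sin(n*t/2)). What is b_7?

b_7 = (1/(2*pi)) ∫_{-2*pi}^{2*pi} f(t) sin(7*t/2) dt.
Split the integral at the breakpoints.
Directly, an antiderivative of (6) sin(7*t/2) is -12*cos(7*t/2)/7; evaluating from -2*pi to 0: ∫_{-2*pi}^{0} (6) sin(7*t/2) dt = (-12/7) - (12/7) = -24/7.
Directly, an antiderivative of (-3) sin(7*t/2) is 6*cos(7*t/2)/7; evaluating from 0 to 2*pi: ∫_{0}^{2*pi} (-3) sin(7*t/2) dt = (-6/7) - (6/7) = -12/7.
Summing the pieces and multiplying by (1/(2*pi)) gives b_7 = -18/(7*pi).

-18/(7*pi)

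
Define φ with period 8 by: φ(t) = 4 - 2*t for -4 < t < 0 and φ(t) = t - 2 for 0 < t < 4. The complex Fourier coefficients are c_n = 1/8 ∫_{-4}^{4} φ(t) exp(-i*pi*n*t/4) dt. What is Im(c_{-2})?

Since φ is real-valued, Im(c_{-2}) = -1/8 ∫_{-4}^{4} φ(t) sin(-pi*t/2) dt = b_{2}/2.
Split the integral at the breakpoints.
Integrating by parts (boundary term plus one more integral), an antiderivative of (4 - 2*t) sin(-pi*t/2) is -4*t*cos(pi*t/2)/pi + 8*sin(pi*t/2)/pi**2 + 8*cos(pi*t/2)/pi; evaluating from -4 to 0: ∫_{-4}^{0} (4 - 2*t) sin(-pi*t/2) dt = (8/pi) - (24/pi) = -16/pi.
Integrating by parts (boundary term plus one more integral), an antiderivative of (t - 2) sin(-pi*t/2) is 2*t*cos(pi*t/2)/pi - 4*sin(pi*t/2)/pi**2 - 4*cos(pi*t/2)/pi; evaluating from 0 to 4: ∫_{0}^{4} (t - 2) sin(-pi*t/2) dt = (4/pi) - (-4/pi) = 8/pi.
So ∫_{-4}^{4} φ(t) sin(-pi*t/2) dt = -8/pi.
Hence Im(c_{-2}) = (-1/8)·(-8/pi) = 1/pi.

1/pi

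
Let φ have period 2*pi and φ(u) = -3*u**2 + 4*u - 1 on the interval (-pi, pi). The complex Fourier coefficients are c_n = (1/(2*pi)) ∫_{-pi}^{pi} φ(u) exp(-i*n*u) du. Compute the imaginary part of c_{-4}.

-1

Since φ is real-valued, Im(c_{-4}) = -(1/(2*pi)) ∫_{-pi}^{pi} φ(u) sin(-4*u) du = b_{4}/2.
Integrating by parts twice (tabular method), an antiderivative of (-3*u**2 + 4*u - 1) sin(-4*u) is -3*u**2*cos(4*u)/4 + 3*u*sin(4*u)/8 + u*cos(4*u) - sin(4*u)/4 - 5*cos(4*u)/32; evaluating from -pi to pi: ∫_{-pi}^{pi} (-3*u**2 + 4*u - 1) sin(-4*u) du = (-3*pi**2/4 - 5/32 + pi) - (-3*pi**2/4 - pi - 5/32) = 2*pi.
Hence Im(c_{-4}) = (-1/(2*pi))·(2*pi) = -1.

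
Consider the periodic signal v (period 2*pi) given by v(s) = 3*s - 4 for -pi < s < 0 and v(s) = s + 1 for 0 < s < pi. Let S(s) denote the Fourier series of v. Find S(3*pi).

s = 3*pi differs from s = -pi by 2 full period(s), and the series is 2*pi-periodic.
At s = -pi the one-sided limits are v(-pi^-) = 1 + pi and v(-pi^+) = -3*pi - 4.
By Dirichlet's theorem the series converges to their average, [(1 + pi) + (-3*pi - 4)]/2 = -pi - 3/2.

-pi - 3/2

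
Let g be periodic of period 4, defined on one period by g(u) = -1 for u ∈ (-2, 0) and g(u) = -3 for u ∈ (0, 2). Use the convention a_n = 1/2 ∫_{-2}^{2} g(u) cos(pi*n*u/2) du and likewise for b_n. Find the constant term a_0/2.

-2

a_0 = 1/2 ∫_{-2}^{2} g(u) du = 1/2 · (-8) = -4.
So the constant term a_0/2 = -2.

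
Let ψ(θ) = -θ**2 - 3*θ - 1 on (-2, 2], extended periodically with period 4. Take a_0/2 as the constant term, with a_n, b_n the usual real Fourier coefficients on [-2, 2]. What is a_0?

a_0 = 1/2 ∫_{-2}^{2} ψ(θ) dθ = 1/2 · (-28/3) = -14/3.

-14/3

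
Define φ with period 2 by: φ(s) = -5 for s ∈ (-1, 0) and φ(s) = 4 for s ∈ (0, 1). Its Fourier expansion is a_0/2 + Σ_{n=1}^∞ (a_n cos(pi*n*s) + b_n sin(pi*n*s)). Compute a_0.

-1

a_0 = ∫_{-1}^{1} φ(s) ds = -1.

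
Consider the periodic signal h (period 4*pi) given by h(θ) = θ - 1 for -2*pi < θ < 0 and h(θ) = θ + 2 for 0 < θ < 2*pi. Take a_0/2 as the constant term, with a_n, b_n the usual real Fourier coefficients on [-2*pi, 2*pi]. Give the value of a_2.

0

a_2 = (1/(2*pi)) ∫_{-2*pi}^{2*pi} h(θ) cos(θ) dθ.
Split the integral at the breakpoints.
Integrating by parts (boundary term plus one more integral), an antiderivative of (θ - 1) cos(θ) is θ*sin(θ) - sin(θ) + cos(θ); evaluating from -2*pi to 0: ∫_{-2*pi}^{0} (θ - 1) cos(θ) dθ = (1) - (1) = 0.
Integrating by parts (boundary term plus one more integral), an antiderivative of (θ + 2) cos(θ) is θ*sin(θ) + 2*sin(θ) + cos(θ); evaluating from 0 to 2*pi: ∫_{0}^{2*pi} (θ + 2) cos(θ) dθ = (1) - (1) = 0.
Summing the pieces and multiplying by (1/(2*pi)) gives a_2 = 0.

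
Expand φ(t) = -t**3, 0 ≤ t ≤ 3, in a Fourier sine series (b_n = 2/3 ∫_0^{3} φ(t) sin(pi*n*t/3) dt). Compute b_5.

b_5 = 2/3 ∫_0^{3} (-t**3) sin(5*pi*t/3) dt.
Integrating by parts three times (tabular method), an antiderivative of (-t**3) sin(5*pi*t/3) is 3*t**3*cos(5*pi*t/3)/(5*pi) - 27*t**2*sin(5*pi*t/3)/(25*pi**2) - 162*t*cos(5*pi*t/3)/(125*pi**3) + 486*sin(5*pi*t/3)/(625*pi**4); evaluating from 0 to 3: ∫_{0}^{3} (-t**3) sin(5*pi*t/3) dt = (81*(6 - 25*pi**2)/(125*pi**3)) - (0) = 81*(6 - 25*pi**2)/(125*pi**3).
Hence b_5 = (2/3)·(81*(6 - 25*pi**2)/(125*pi**3)) = 54*(6 - 25*pi**2)/(125*pi**3).

54*(6 - 25*pi**2)/(125*pi**3)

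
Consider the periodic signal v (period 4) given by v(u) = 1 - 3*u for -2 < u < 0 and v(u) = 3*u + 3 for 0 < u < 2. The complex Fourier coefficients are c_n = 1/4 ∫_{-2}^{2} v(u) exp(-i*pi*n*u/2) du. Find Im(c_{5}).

-2/(5*pi)

Since v is real-valued, Im(c_{5}) = -1/4 ∫_{-2}^{2} v(u) sin(5*pi*u/2) du = -b_{5}/2.
Split the integral at the breakpoints.
Integrating by parts (boundary term plus one more integral), an antiderivative of (1 - 3*u) sin(5*pi*u/2) is 6*u*cos(5*pi*u/2)/(5*pi) - 12*sin(5*pi*u/2)/(25*pi**2) - 2*cos(5*pi*u/2)/(5*pi); evaluating from -2 to 0: ∫_{-2}^{0} (1 - 3*u) sin(5*pi*u/2) du = (-2/(5*pi)) - (14/(5*pi)) = -16/(5*pi).
Integrating by parts (boundary term plus one more integral), an antiderivative of (3*u + 3) sin(5*pi*u/2) is -6*u*cos(5*pi*u/2)/(5*pi) + 12*sin(5*pi*u/2)/(25*pi**2) - 6*cos(5*pi*u/2)/(5*pi); evaluating from 0 to 2: ∫_{0}^{2} (3*u + 3) sin(5*pi*u/2) du = (18/(5*pi)) - (-6/(5*pi)) = 24/(5*pi).
So ∫_{-2}^{2} v(u) sin(5*pi*u/2) du = 8/(5*pi).
Hence Im(c_{5}) = (-1/4)·(8/(5*pi)) = -2/(5*pi).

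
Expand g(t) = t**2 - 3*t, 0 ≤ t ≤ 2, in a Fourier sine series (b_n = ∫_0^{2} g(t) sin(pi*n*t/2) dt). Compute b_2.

2/pi

b_2 = ∫_0^{2} (t**2 - 3*t) sin(pi*t) dt.
Integrating by parts twice (tabular method), an antiderivative of (t**2 - 3*t) sin(pi*t) is -t**2*cos(pi*t)/pi + 2*t*sin(pi*t)/pi**2 + 3*t*cos(pi*t)/pi - 3*sin(pi*t)/pi**2 + 2*cos(pi*t)/pi**3; evaluating from 0 to 2: ∫_{0}^{2} (t**2 - 3*t) sin(pi*t) dt = (2/pi**3 + 2/pi) - (2/pi**3) = 2/pi.
Hence b_2 = 2/pi.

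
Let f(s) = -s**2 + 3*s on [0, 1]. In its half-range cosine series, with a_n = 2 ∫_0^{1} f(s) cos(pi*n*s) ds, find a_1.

a_1 = 2 ∫_0^{1} (-s**2 + 3*s) cos(pi*s) ds.
Integrating by parts twice (tabular method), an antiderivative of (-s**2 + 3*s) cos(pi*s) is -s**2*sin(pi*s)/pi + 3*s*sin(pi*s)/pi - 2*s*cos(pi*s)/pi**2 + 2*sin(pi*s)/pi**3 + 3*cos(pi*s)/pi**2; evaluating from 0 to 1: ∫_{0}^{1} (-s**2 + 3*s) cos(pi*s) ds = (-1/pi**2) - (3/pi**2) = -4/pi**2.
Hence a_1 = 2·(-4/pi**2) = -8/pi**2.

-8/pi**2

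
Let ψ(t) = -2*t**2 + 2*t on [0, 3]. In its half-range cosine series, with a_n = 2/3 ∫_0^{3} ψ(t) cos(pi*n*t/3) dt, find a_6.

-2/pi**2

a_6 = 2/3 ∫_0^{3} (-2*t**2 + 2*t) cos(2*pi*t) dt.
Integrating by parts twice (tabular method), an antiderivative of (-2*t**2 + 2*t) cos(2*pi*t) is -t**2*sin(2*pi*t)/pi + t*sin(2*pi*t)/pi - t*cos(2*pi*t)/pi**2 + sin(2*pi*t)/(2*pi**3) + cos(2*pi*t)/(2*pi**2); evaluating from 0 to 3: ∫_{0}^{3} (-2*t**2 + 2*t) cos(2*pi*t) dt = (-5/(2*pi**2)) - (1/(2*pi**2)) = -3/pi**2.
Hence a_6 = (2/3)·(-3/pi**2) = -2/pi**2.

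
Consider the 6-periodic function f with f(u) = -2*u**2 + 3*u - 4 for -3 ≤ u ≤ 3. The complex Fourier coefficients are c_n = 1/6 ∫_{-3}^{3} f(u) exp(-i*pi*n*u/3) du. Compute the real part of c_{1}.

36/pi**2

Since f is real-valued, Re(c_{1}) = 1/6 ∫_{-3}^{3} f(u) cos(pi*u/3) du = a_{1}/2.
Integrating by parts twice (tabular method), an antiderivative of (-2*u**2 + 3*u - 4) cos(pi*u/3) is -6*u**2*sin(pi*u/3)/pi + 9*u*sin(pi*u/3)/pi - 36*u*cos(pi*u/3)/pi**2 - 12*sin(pi*u/3)/pi + 108*sin(pi*u/3)/pi**3 + 27*cos(pi*u/3)/pi**2; evaluating from -3 to 3: ∫_{-3}^{3} (-2*u**2 + 3*u - 4) cos(pi*u/3) du = (81/pi**2) - (-135/pi**2) = 216/pi**2.
Hence Re(c_{1}) = (1/6)·(216/pi**2) = 36/pi**2.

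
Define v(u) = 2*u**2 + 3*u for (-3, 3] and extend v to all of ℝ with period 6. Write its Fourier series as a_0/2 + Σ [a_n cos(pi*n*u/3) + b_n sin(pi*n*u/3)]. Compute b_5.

18/(5*pi)

b_5 = 1/3 ∫_{-3}^{3} v(u) sin(5*pi*u/3) du.
Integrating by parts twice (tabular method), an antiderivative of (2*u**2 + 3*u) sin(5*pi*u/3) is -6*u**2*cos(5*pi*u/3)/(5*pi) + 36*u*sin(5*pi*u/3)/(25*pi**2) - 9*u*cos(5*pi*u/3)/(5*pi) + 27*sin(5*pi*u/3)/(25*pi**2) + 108*cos(5*pi*u/3)/(125*pi**3); evaluating from -3 to 3: ∫_{-3}^{3} (2*u**2 + 3*u) sin(5*pi*u/3) du = (27*(-4 + 75*pi**2)/(125*pi**3)) - (27*(-4 + 25*pi**2)/(125*pi**3)) = 54/(5*pi).
Hence b_5 = (1/3)·(54/(5*pi)) = 18/(5*pi).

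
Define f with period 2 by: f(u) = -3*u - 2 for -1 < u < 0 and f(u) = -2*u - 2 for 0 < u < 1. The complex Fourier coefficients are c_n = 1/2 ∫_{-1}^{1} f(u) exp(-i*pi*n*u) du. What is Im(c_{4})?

Since f is real-valued, Im(c_{4}) = -1/2 ∫_{-1}^{1} f(u) sin(4*pi*u) du = -b_{4}/2.
Split the integral at the breakpoints.
Integrating by parts (boundary term plus one more integral), an antiderivative of (-3*u - 2) sin(4*pi*u) is 3*u*cos(4*pi*u)/(4*pi) - 3*sin(4*pi*u)/(16*pi**2) + cos(4*pi*u)/(2*pi); evaluating from -1 to 0: ∫_{-1}^{0} (-3*u - 2) sin(4*pi*u) du = (1/(2*pi)) - (-1/(4*pi)) = 3/(4*pi).
Integrating by parts (boundary term plus one more integral), an antiderivative of (-2*u - 2) sin(4*pi*u) is u*cos(4*pi*u)/(2*pi) - sin(4*pi*u)/(8*pi**2) + cos(4*pi*u)/(2*pi); evaluating from 0 to 1: ∫_{0}^{1} (-2*u - 2) sin(4*pi*u) du = (1/pi) - (1/(2*pi)) = 1/(2*pi).
So ∫_{-1}^{1} f(u) sin(4*pi*u) du = 5/(4*pi).
Hence Im(c_{4}) = (-1/2)·(5/(4*pi)) = -5/(8*pi).

-5/(8*pi)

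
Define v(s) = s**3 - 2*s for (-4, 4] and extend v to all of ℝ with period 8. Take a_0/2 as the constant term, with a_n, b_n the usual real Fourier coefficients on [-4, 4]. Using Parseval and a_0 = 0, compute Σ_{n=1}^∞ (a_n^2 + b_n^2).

Parseval: a_0^2/2 + Σ_{n≥1} (a_n^2+b_n^2) = 1/4 ∫_{-4}^{4} v(s)^2 ds = 84352/105.
Subtract a_0^2/2 = 0: Σ (a_n^2+b_n^2) = 84352/105.

84352/105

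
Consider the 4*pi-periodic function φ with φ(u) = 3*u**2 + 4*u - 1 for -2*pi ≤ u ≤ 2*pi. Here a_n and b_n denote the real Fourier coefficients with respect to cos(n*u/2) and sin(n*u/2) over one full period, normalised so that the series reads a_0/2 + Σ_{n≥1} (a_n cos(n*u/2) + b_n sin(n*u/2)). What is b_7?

16/7

b_7 = (1/(2*pi)) ∫_{-2*pi}^{2*pi} φ(u) sin(7*u/2) du.
Integrating by parts twice (tabular method), an antiderivative of (3*u**2 + 4*u - 1) sin(7*u/2) is -6*u**2*cos(7*u/2)/7 + 24*u*sin(7*u/2)/49 - 8*u*cos(7*u/2)/7 + 16*sin(7*u/2)/49 + 146*cos(7*u/2)/343; evaluating from -2*pi to 2*pi: ∫_{-2*pi}^{2*pi} (3*u**2 + 4*u - 1) sin(7*u/2) du = (-146/343 + 16*pi/7 + 24*pi**2/7) - (-16*pi/7 - 146/343 + 24*pi**2/7) = 32*pi/7.
Hence b_7 = (1/(2*pi))·(32*pi/7) = 16/7.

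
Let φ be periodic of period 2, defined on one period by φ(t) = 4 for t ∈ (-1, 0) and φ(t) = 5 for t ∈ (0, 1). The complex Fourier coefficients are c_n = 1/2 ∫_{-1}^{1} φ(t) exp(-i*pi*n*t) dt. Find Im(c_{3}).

Since φ is real-valued, Im(c_{3}) = -1/2 ∫_{-1}^{1} φ(t) sin(3*pi*t) dt = -b_{3}/2.
Split the integral at the breakpoints.
Directly, an antiderivative of (4) sin(3*pi*t) is -4*cos(3*pi*t)/(3*pi); evaluating from -1 to 0: ∫_{-1}^{0} (4) sin(3*pi*t) dt = (-4/(3*pi)) - (4/(3*pi)) = -8/(3*pi).
Directly, an antiderivative of (5) sin(3*pi*t) is -5*cos(3*pi*t)/(3*pi); evaluating from 0 to 1: ∫_{0}^{1} (5) sin(3*pi*t) dt = (5/(3*pi)) - (-5/(3*pi)) = 10/(3*pi).
So ∫_{-1}^{1} φ(t) sin(3*pi*t) dt = 2/(3*pi).
Hence Im(c_{3}) = (-1/2)·(2/(3*pi)) = -1/(3*pi).

-1/(3*pi)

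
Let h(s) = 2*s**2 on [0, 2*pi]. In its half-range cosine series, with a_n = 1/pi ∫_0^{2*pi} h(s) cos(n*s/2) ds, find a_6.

8/9

a_6 = 1/pi ∫_0^{2*pi} (2*s**2) cos(3*s) ds.
Integrating by parts twice (tabular method), an antiderivative of (2*s**2) cos(3*s) is 2*s**2*sin(3*s)/3 + 4*s*cos(3*s)/9 - 4*sin(3*s)/27; evaluating from 0 to 2*pi: ∫_{0}^{2*pi} (2*s**2) cos(3*s) ds = (8*pi/9) - (0) = 8*pi/9.
Hence a_6 = (1/pi)·(8*pi/9) = 8/9.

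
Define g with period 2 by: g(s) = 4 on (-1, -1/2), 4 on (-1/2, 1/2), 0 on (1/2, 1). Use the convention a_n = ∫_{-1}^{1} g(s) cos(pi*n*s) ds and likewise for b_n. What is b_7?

-4/(7*pi)

b_7 = ∫_{-1}^{1} g(s) sin(7*pi*s) ds.
Split the integral at the breakpoints.
Directly, an antiderivative of (4) sin(7*pi*s) is -4*cos(7*pi*s)/(7*pi); evaluating from -1 to -1/2: ∫_{-1}^{-1/2} (4) sin(7*pi*s) ds = (0) - (4/(7*pi)) = -4/(7*pi).
Directly, an antiderivative of (4) sin(7*pi*s) is -4*cos(7*pi*s)/(7*pi); evaluating from -1/2 to 1/2: ∫_{-1/2}^{1/2} (4) sin(7*pi*s) ds = (0) - (0) = 0.
∫_{1/2}^{1} (0) sin(7*pi*s) ds = 0.
Summing the pieces gives b_7 = -4/(7*pi).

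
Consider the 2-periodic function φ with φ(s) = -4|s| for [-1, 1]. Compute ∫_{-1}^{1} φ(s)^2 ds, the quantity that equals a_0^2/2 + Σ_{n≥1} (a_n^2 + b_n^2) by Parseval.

32/3

∫_{-1}^{1} φ(s)^2 ds = 32/3.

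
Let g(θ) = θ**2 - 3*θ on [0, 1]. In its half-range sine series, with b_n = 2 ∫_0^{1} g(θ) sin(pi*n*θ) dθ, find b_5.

4*(-25*pi**2 - 2)/(125*pi**3)

b_5 = 2 ∫_0^{1} (θ**2 - 3*θ) sin(5*pi*θ) dθ.
Integrating by parts twice (tabular method), an antiderivative of (θ**2 - 3*θ) sin(5*pi*θ) is -θ**2*cos(5*pi*θ)/(5*pi) + 2*θ*sin(5*pi*θ)/(25*pi**2) + 3*θ*cos(5*pi*θ)/(5*pi) - 3*sin(5*pi*θ)/(25*pi**2) + 2*cos(5*pi*θ)/(125*pi**3); evaluating from 0 to 1: ∫_{0}^{1} (θ**2 - 3*θ) sin(5*pi*θ) dθ = (2*(-25*pi**2 - 1)/(125*pi**3)) - (2/(125*pi**3)) = 2*(-25*pi**2 - 2)/(125*pi**3).
Hence b_5 = 2·(2*(-25*pi**2 - 2)/(125*pi**3)) = 4*(-25*pi**2 - 2)/(125*pi**3).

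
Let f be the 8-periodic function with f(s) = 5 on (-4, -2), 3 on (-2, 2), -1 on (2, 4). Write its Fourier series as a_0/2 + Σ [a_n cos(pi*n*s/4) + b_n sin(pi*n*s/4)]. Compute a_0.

a_0 = 1/4 ∫_{-4}^{4} f(s) ds = 1/4 · (20) = 5.

5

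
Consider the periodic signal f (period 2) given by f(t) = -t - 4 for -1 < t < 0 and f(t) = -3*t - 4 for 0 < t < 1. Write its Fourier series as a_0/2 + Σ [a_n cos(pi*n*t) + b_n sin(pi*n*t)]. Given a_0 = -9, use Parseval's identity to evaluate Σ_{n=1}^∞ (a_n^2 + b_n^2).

17/6

Parseval: a_0^2/2 + Σ_{n≥1} (a_n^2+b_n^2) = ∫_{-1}^{1} f(t)^2 dt = 130/3.
Subtract a_0^2/2 = 81/2: Σ (a_n^2+b_n^2) = 17/6.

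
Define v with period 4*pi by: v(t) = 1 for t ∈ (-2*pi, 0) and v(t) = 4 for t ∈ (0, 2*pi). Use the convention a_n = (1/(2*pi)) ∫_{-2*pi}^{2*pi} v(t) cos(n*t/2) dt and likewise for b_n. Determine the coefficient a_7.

0

a_7 = (1/(2*pi)) ∫_{-2*pi}^{2*pi} v(t) cos(7*t/2) dt.
Split the integral at the breakpoints.
Directly, an antiderivative of (1) cos(7*t/2) is 2*sin(7*t/2)/7; evaluating from -2*pi to 0: ∫_{-2*pi}^{0} (1) cos(7*t/2) dt = (0) - (0) = 0.
Directly, an antiderivative of (4) cos(7*t/2) is 8*sin(7*t/2)/7; evaluating from 0 to 2*pi: ∫_{0}^{2*pi} (4) cos(7*t/2) dt = (0) - (0) = 0.
Summing the pieces and multiplying by (1/(2*pi)) gives a_7 = 0.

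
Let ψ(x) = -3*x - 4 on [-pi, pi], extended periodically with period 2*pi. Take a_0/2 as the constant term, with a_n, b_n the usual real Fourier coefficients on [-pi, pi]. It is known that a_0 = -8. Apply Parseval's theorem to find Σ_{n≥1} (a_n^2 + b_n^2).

Parseval: a_0^2/2 + Σ_{n≥1} (a_n^2+b_n^2) = 1/pi ∫_{-pi}^{pi} ψ(x)^2 dx = 32 + 6*pi**2.
Subtract a_0^2/2 = 32: Σ (a_n^2+b_n^2) = 6*pi**2.

6*pi**2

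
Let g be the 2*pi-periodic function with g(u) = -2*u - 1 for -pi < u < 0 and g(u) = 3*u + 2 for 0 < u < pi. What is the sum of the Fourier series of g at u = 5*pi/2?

2 + 3*pi/2

u = 5*pi/2 differs from u = pi/2 by 1 full period(s), and the series is 2*pi-periodic.
g is continuous at u = pi/2 with value 2 + 3*pi/2, so the series converges to 2 + 3*pi/2 there.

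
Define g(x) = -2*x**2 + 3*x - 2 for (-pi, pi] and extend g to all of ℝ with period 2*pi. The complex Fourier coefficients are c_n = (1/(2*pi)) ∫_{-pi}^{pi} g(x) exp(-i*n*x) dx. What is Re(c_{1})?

4

Since g is real-valued, Re(c_{1}) = (1/(2*pi)) ∫_{-pi}^{pi} g(x) cos(x) dx = a_{1}/2.
Integrating by parts twice (tabular method), an antiderivative of (-2*x**2 + 3*x - 2) cos(x) is -2*x**2*sin(x) + 3*x*sin(x) - 4*x*cos(x) + 2*sin(x) + 3*cos(x); evaluating from -pi to pi: ∫_{-pi}^{pi} (-2*x**2 + 3*x - 2) cos(x) dx = (-3 + 4*pi) - (-4*pi - 3) = 8*pi.
Hence Re(c_{1}) = (1/(2*pi))·(8*pi) = 4.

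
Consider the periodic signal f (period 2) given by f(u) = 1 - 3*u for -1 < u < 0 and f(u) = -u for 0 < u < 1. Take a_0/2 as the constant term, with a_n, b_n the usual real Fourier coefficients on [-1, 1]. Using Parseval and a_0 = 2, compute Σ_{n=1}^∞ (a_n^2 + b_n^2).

16/3

Parseval: a_0^2/2 + Σ_{n≥1} (a_n^2+b_n^2) = ∫_{-1}^{1} f(u)^2 du = 22/3.
Subtract a_0^2/2 = 2: Σ (a_n^2+b_n^2) = 16/3.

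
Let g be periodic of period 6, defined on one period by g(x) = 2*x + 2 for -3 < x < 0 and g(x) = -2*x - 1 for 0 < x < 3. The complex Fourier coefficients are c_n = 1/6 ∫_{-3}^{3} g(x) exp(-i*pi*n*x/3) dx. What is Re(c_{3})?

4/(3*pi**2)

Since g is real-valued, Re(c_{3}) = 1/6 ∫_{-3}^{3} g(x) cos(pi*x) dx = a_{3}/2.
Split the integral at the breakpoints.
Integrating by parts (boundary term plus one more integral), an antiderivative of (2*x + 2) cos(pi*x) is 2*x*sin(pi*x)/pi + 2*sin(pi*x)/pi + 2*cos(pi*x)/pi**2; evaluating from -3 to 0: ∫_{-3}^{0} (2*x + 2) cos(pi*x) dx = (2/pi**2) - (-2/pi**2) = 4/pi**2.
Integrating by parts (boundary term plus one more integral), an antiderivative of (-2*x - 1) cos(pi*x) is -2*x*sin(pi*x)/pi - sin(pi*x)/pi - 2*cos(pi*x)/pi**2; evaluating from 0 to 3: ∫_{0}^{3} (-2*x - 1) cos(pi*x) dx = (2/pi**2) - (-2/pi**2) = 4/pi**2.
So ∫_{-3}^{3} g(x) cos(pi*x) dx = 8/pi**2.
Hence Re(c_{3}) = (1/6)·(8/pi**2) = 4/(3*pi**2).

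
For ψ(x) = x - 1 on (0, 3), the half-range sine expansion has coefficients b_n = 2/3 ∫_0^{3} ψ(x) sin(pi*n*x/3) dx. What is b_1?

b_1 = 2/3 ∫_0^{3} (x - 1) sin(pi*x/3) dx.
Integrating by parts (boundary term plus one more integral), an antiderivative of (x - 1) sin(pi*x/3) is -3*x*cos(pi*x/3)/pi + 9*sin(pi*x/3)/pi**2 + 3*cos(pi*x/3)/pi; evaluating from 0 to 3: ∫_{0}^{3} (x - 1) sin(pi*x/3) dx = (6/pi) - (3/pi) = 3/pi.
Hence b_1 = (2/3)·(3/pi) = 2/pi.

2/pi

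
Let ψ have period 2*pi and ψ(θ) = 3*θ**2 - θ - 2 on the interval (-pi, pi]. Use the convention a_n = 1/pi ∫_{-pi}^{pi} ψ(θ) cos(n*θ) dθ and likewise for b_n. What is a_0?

a_0 = 1/pi ∫_{-pi}^{pi} ψ(θ) dθ = 1/pi · (2*pi*(-2 + pi**2)) = -4 + 2*pi**2.

-4 + 2*pi**2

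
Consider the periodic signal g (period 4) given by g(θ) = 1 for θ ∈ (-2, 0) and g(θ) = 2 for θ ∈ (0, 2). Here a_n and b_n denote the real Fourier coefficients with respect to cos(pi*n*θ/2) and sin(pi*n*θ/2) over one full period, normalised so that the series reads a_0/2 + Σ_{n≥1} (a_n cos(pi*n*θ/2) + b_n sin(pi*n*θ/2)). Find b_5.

2/(5*pi)

b_5 = 1/2 ∫_{-2}^{2} g(θ) sin(5*pi*θ/2) dθ.
Split the integral at the breakpoints.
Directly, an antiderivative of (1) sin(5*pi*θ/2) is -2*cos(5*pi*θ/2)/(5*pi); evaluating from -2 to 0: ∫_{-2}^{0} (1) sin(5*pi*θ/2) dθ = (-2/(5*pi)) - (2/(5*pi)) = -4/(5*pi).
Directly, an antiderivative of (2) sin(5*pi*θ/2) is -4*cos(5*pi*θ/2)/(5*pi); evaluating from 0 to 2: ∫_{0}^{2} (2) sin(5*pi*θ/2) dθ = (4/(5*pi)) - (-4/(5*pi)) = 8/(5*pi).
Summing the pieces and multiplying by (1/2) gives b_5 = 2/(5*pi).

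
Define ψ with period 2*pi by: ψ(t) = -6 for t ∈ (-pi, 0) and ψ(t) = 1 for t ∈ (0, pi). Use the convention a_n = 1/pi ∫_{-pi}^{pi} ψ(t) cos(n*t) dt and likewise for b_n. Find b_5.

14/(5*pi)

b_5 = 1/pi ∫_{-pi}^{pi} ψ(t) sin(5*t) dt.
Split the integral at the breakpoints.
Directly, an antiderivative of (-6) sin(5*t) is 6*cos(5*t)/5; evaluating from -pi to 0: ∫_{-pi}^{0} (-6) sin(5*t) dt = (6/5) - (-6/5) = 12/5.
Directly, an antiderivative of (1) sin(5*t) is -cos(5*t)/5; evaluating from 0 to pi: ∫_{0}^{pi} (1) sin(5*t) dt = (1/5) - (-1/5) = 2/5.
Summing the pieces and multiplying by (1/pi) gives b_5 = 14/(5*pi).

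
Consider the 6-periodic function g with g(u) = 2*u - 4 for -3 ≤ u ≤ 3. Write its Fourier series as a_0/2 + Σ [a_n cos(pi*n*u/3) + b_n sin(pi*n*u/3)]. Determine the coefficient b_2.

-6/pi

b_2 = 1/3 ∫_{-3}^{3} g(u) sin(2*pi*u/3) du.
Integrating by parts (boundary term plus one more integral), an antiderivative of (2*u - 4) sin(2*pi*u/3) is -3*u*cos(2*pi*u/3)/pi + 9*sin(2*pi*u/3)/(2*pi**2) + 6*cos(2*pi*u/3)/pi; evaluating from -3 to 3: ∫_{-3}^{3} (2*u - 4) sin(2*pi*u/3) du = (-3/pi) - (15/pi) = -18/pi.
Hence b_2 = (1/3)·(-18/pi) = -6/pi.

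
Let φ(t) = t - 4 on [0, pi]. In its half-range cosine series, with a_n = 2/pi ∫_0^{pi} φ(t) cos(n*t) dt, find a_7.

-4/(49*pi)

a_7 = 2/pi ∫_0^{pi} (t - 4) cos(7*t) dt.
Integrating by parts (boundary term plus one more integral), an antiderivative of (t - 4) cos(7*t) is t*sin(7*t)/7 - 4*sin(7*t)/7 + cos(7*t)/49; evaluating from 0 to pi: ∫_{0}^{pi} (t - 4) cos(7*t) dt = (-1/49) - (1/49) = -2/49.
Hence a_7 = (2/pi)·(-2/49) = -4/(49*pi).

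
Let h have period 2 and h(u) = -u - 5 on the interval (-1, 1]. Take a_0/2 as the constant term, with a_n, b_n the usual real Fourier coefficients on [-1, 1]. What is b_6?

b_6 = ∫_{-1}^{1} h(u) sin(6*pi*u) du.
Integrating by parts (boundary term plus one more integral), an antiderivative of (-u - 5) sin(6*pi*u) is u*cos(6*pi*u)/(6*pi) - sin(6*pi*u)/(36*pi**2) + 5*cos(6*pi*u)/(6*pi); evaluating from -1 to 1: ∫_{-1}^{1} (-u - 5) sin(6*pi*u) du = (1/pi) - (2/(3*pi)) = 1/(3*pi).
Hence b_6 = 1/(3*pi).

1/(3*pi)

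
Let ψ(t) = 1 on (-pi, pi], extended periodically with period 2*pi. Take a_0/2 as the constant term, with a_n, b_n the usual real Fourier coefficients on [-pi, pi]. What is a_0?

a_0 = 1/pi ∫_{-pi}^{pi} ψ(t) dt = 1/pi · (2*pi) = 2.

2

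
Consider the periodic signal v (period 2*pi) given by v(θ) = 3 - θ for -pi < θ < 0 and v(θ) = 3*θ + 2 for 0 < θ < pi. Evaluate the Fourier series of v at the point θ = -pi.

At θ = -pi the one-sided limits are v(-pi^-) = 2 + 3*pi and v(-pi^+) = 3 + pi.
By Dirichlet's theorem the series converges to their average, [(2 + 3*pi) + (3 + pi)]/2 = 5/2 + 2*pi.

5/2 + 2*pi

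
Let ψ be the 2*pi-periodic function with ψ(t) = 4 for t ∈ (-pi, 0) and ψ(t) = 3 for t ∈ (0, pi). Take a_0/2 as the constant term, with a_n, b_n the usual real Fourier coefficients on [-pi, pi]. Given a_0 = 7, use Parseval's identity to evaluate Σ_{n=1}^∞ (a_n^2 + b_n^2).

1/2

Parseval: a_0^2/2 + Σ_{n≥1} (a_n^2+b_n^2) = 1/pi ∫_{-pi}^{pi} ψ(t)^2 dt = 25.
Subtract a_0^2/2 = 49/2: Σ (a_n^2+b_n^2) = 1/2.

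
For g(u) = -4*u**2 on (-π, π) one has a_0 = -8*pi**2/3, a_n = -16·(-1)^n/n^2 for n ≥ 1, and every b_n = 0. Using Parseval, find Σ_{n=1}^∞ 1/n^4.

pi**4/90

Parseval: a_0^2/2 + Σ a_n^2 = (1/π) ∫_{-π}^{π} g(u)^2 du = 32*pi**4/5.
Subtract a_0^2/2 = 32*pi**4/9: Σ a_n^2 = 128*pi**4/45.
Since a_n^2 = 256/n^4, Σ 1/n^4 = pi**4/90.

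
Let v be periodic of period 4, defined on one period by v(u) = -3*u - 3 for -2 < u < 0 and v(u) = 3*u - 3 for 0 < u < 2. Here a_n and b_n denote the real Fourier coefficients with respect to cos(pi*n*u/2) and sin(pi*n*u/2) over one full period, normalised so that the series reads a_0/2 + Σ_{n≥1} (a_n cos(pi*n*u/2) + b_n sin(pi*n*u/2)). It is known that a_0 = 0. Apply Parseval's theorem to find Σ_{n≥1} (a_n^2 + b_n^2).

Parseval: a_0^2/2 + Σ_{n≥1} (a_n^2+b_n^2) = 1/2 ∫_{-2}^{2} v(u)^2 du = 6.
Subtract a_0^2/2 = 0: Σ (a_n^2+b_n^2) = 6.

6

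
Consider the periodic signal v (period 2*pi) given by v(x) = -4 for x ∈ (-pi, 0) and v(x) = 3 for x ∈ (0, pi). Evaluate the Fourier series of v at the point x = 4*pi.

x = 4*pi differs from x = 0 by 2 full period(s), and the series is 2*pi-periodic.
At x = 0 the one-sided limits are v(0^-) = -4 and v(0^+) = 3.
By Dirichlet's theorem the series converges to their average, [(-4) + (3)]/2 = -1/2.

-1/2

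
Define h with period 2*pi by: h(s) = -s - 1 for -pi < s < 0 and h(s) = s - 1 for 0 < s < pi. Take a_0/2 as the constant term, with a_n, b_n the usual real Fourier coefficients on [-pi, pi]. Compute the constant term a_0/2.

a_0 = 1/pi ∫_{-pi}^{pi} h(s) ds = 1/pi · (pi*(-2 + pi)) = -2 + pi.
So the constant term a_0/2 = -1 + pi/2.

-1 + pi/2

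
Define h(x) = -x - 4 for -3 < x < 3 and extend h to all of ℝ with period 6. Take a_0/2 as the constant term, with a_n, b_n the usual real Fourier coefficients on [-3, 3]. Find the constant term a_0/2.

-4

a_0 = 1/3 ∫_{-3}^{3} h(x) dx = 1/3 · (-24) = -8.
So the constant term a_0/2 = -4.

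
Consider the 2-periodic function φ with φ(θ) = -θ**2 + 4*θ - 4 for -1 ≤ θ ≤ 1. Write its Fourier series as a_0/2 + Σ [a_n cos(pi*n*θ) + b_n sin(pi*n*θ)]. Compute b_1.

8/pi

b_1 = ∫_{-1}^{1} φ(θ) sin(pi*θ) dθ.
Integrating by parts twice (tabular method), an antiderivative of (-θ**2 + 4*θ - 4) sin(pi*θ) is θ**2*cos(pi*θ)/pi - 2*θ*sin(pi*θ)/pi**2 - 4*θ*cos(pi*θ)/pi + 4*sin(pi*θ)/pi**2 - 2*cos(pi*θ)/pi**3 + 4*cos(pi*θ)/pi; evaluating from -1 to 1: ∫_{-1}^{1} (-θ**2 + 4*θ - 4) sin(pi*θ) dθ = ((2 - pi**2)/pi**3) - (-9/pi + 2/pi**3) = 8/pi.
Hence b_1 = 8/pi.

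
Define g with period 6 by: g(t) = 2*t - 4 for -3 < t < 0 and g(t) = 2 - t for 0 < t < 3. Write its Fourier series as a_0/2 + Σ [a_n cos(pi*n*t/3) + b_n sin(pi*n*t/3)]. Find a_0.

a_0 = 1/3 ∫_{-3}^{3} g(t) dt = 1/3 · (-39/2) = -13/2.

-13/2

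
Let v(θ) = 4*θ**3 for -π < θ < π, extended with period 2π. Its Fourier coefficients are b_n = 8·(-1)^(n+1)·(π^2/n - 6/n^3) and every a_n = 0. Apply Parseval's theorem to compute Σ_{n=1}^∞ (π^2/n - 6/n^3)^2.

pi**6/14

Parseval: Σ b_n^2 = (1/π) ∫_{-π}^{π} v(θ)^2 dθ = 32*pi**6/7.
b_n^2 = 64·(π^2/n - 6/n^3)^2, so the sum equals (32*pi**6/7)/64 = pi**6/14.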